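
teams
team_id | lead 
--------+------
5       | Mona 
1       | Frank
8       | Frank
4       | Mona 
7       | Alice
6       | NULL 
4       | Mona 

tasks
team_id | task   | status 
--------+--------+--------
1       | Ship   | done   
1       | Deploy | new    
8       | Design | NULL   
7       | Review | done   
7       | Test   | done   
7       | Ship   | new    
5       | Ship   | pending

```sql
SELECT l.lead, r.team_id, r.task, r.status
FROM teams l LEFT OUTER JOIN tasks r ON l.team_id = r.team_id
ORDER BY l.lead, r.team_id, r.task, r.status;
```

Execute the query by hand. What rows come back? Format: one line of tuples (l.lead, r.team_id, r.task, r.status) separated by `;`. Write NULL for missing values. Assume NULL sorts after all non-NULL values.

LEFT JOIN keeps every row from `teams`; unmatched rows get NULL for `tasks`'s columns.
Matching on l.team_id = r.team_id.
- l (team_id=5) pairs with 1 row(s) of r.
- l (team_id=1) pairs with 2 row(s) of r.
- l (team_id=8) pairs with 1 row(s) of r.
- l (team_id=4) has no partner → padded with NULL.
- l (team_id=7) pairs with 3 row(s) of r.
- l (team_id=6) has no partner → padded with NULL.
- l (team_id=4) has no partner → padded with NULL.
After projecting and ordering:
l.lead | r.team_id | r.task | r.status
Alice | 7 | Review | done
Alice | 7 | Ship | new
Alice | 7 | Test | done
Frank | 1 | Deploy | new
Frank | 1 | Ship | done
Frank | 8 | Design | NULL
Mona | 5 | Ship | pending
Mona | NULL | NULL | NULL
Mona | NULL | NULL | NULL
NULL | NULL | NULL | NULL

(Alice, 7, Review, done); (Alice, 7, Ship, new); (Alice, 7, Test, done); (Frank, 1, Deploy, new); (Frank, 1, Ship, done); (Frank, 8, Design, NULL); (Mona, 5, Ship, pending); (Mona, NULL, NULL, NULL); (Mona, NULL, NULL, NULL); (NULL, NULL, NULL, NULL)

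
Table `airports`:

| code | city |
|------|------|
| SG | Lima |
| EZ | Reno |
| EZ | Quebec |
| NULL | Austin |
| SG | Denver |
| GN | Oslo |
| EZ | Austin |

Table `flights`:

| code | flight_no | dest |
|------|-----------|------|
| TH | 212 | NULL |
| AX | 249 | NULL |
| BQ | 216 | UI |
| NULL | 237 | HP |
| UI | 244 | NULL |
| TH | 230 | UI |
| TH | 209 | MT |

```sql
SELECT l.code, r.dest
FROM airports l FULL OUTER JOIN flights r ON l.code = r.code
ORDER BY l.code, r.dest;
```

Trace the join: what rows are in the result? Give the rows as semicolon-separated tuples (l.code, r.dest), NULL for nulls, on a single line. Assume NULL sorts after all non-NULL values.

(EZ, NULL); (EZ, NULL); (EZ, NULL); (GN, NULL); (SG, NULL); (SG, NULL); (NULL, HP); (NULL, MT); (NULL, UI); (NULL, UI); (NULL, NULL); (NULL, NULL); (NULL, NULL); (NULL, NULL)

FULL OUTER JOIN keeps every row from both sides; unmatched rows get NULL for the other side's columns.
Matching on l.code = r.code. A NULL in a compared column never satisfies the condition.
Matched pairs: 0; unmatched l rows kept: 7; unmatched r rows kept: 7.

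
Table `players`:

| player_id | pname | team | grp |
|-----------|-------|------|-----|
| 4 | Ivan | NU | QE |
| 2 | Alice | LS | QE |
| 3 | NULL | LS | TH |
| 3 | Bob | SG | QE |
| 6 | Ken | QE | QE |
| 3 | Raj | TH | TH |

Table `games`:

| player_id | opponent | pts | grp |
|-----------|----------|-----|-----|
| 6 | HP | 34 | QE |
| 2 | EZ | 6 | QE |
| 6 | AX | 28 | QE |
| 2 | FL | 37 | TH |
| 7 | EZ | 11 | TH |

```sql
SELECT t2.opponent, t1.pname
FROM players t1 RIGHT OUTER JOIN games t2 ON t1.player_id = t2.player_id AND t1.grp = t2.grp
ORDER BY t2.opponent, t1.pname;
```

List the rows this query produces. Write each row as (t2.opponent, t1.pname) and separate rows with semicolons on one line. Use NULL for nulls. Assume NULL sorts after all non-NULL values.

(AX, Ken); (EZ, Alice); (EZ, NULL); (FL, NULL); (HP, Ken)

RIGHT JOIN keeps every row from `games`; unmatched rows get NULL for `players`'s columns.
Matching on t1.player_id = t2.player_id AND t1.grp = t2.grp.
- t1 row (player_id=4, grp=QE): no match.
- t1 row (player_id=2, grp=QE): matches 1 t2 row(s) → 1 output row(s).
- t1 row (player_id=3, grp=TH): no match.
- t1 row (player_id=3, grp=QE): no match.
- t1 row (player_id=6, grp=QE): matches 2 t2 row(s) → 2 output row(s).
- t1 row (player_id=3, grp=TH): no match.
- plus 2 unmatched t2 row(s), each kept with NULL t1 columns.
After projecting and ordering:
t2.opponent | t1.pname
AX | Ken
EZ | Alice
EZ | NULL
FL | NULL
HP | Ken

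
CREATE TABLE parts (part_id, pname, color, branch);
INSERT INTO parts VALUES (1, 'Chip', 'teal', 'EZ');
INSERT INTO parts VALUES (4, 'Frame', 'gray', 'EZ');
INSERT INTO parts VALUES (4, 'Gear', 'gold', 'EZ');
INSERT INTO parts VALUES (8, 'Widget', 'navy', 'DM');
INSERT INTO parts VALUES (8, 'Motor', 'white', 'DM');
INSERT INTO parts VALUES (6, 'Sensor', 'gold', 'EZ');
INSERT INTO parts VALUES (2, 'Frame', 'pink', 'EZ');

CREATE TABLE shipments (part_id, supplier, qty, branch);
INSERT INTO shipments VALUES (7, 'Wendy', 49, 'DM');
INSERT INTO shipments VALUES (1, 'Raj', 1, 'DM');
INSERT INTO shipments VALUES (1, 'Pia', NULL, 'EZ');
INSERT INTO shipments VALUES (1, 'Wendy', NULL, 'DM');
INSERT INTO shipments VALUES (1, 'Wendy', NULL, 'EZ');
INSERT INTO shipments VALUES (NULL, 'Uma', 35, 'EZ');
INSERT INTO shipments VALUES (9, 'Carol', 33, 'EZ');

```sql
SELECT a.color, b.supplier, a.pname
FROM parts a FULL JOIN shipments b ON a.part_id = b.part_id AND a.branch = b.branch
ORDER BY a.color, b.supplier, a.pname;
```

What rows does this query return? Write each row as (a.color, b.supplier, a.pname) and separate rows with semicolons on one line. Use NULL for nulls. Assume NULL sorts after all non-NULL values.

FULL OUTER JOIN keeps every row from both sides; unmatched rows get NULL for the other side's columns.
Matching on a.part_id = b.part_id AND a.branch = b.branch. A NULL in a compared column never satisfies the condition.
- a row (part_id=1, branch=EZ): matches 2 b row(s) → 2 output row(s).
- a row (part_id=4, branch=EZ): no match → kept, b columns NULL.
- a row (part_id=4, branch=EZ): no match → kept, b columns NULL.
- a row (part_id=8, branch=DM): no match → kept, b columns NULL.
- a row (part_id=8, branch=DM): no match → kept, b columns NULL.
- a row (part_id=6, branch=EZ): no match → kept, b columns NULL.
- a row (part_id=2, branch=EZ): no match → kept, b columns NULL.
- plus 5 unmatched b row(s), each kept with NULL a columns.

(gold, NULL, Gear); (gold, NULL, Sensor); (gray, NULL, Frame); (navy, NULL, Widget); (pink, NULL, Frame); (teal, Pia, Chip); (teal, Wendy, Chip); (white, NULL, Motor); (NULL, Carol, NULL); (NULL, Raj, NULL); (NULL, Uma, NULL); (NULL, Wendy, NULL); (NULL, Wendy, NULL)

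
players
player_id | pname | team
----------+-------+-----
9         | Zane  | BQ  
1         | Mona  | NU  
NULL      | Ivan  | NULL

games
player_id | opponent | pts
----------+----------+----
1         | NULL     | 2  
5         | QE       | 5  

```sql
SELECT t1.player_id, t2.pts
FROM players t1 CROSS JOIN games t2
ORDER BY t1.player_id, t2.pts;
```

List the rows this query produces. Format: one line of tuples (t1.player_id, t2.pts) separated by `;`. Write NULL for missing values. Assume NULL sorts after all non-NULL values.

(1, 2); (1, 5); (9, 2); (9, 5); (NULL, 2); (NULL, 5)

CROSS JOIN pairs every row of `players` with every row of `games`: 3 × 2 = 6 rows.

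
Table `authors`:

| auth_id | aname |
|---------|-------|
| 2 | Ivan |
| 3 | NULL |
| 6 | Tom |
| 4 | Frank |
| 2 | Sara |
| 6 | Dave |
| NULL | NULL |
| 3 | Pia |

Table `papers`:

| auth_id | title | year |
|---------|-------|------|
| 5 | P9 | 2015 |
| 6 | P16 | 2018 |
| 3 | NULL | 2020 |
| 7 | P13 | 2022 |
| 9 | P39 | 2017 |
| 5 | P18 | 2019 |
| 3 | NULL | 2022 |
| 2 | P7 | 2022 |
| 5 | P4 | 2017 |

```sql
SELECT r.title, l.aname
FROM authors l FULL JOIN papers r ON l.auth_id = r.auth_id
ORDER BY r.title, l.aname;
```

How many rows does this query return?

15

FULL OUTER JOIN keeps every row from both sides; unmatched rows get NULL for the other side's columns.
Matching on l.auth_id = r.auth_id. A NULL in a compared column never satisfies the condition.
- auth_id=2: 1 matching r row(s), so 1 row(s) emitted.
- auth_id=3: 2 matching r row(s), so 2 row(s) emitted.
- auth_id=6: 1 matching r row(s), so 1 row(s) emitted.
- auth_id=4: no r row matches, row kept with r columns NULL.
- auth_id=2: 1 matching r row(s), so 1 row(s) emitted.
- auth_id=6: 1 matching r row(s), so 1 row(s) emitted.
- auth_id=NULL: no r row matches, row kept with r columns NULL.
- auth_id=3: 2 matching r row(s), so 2 row(s) emitted.
- 5 row(s) from r found no l partner → padded with NULL.
Total: 8 matched + 7 padded = 15 rows.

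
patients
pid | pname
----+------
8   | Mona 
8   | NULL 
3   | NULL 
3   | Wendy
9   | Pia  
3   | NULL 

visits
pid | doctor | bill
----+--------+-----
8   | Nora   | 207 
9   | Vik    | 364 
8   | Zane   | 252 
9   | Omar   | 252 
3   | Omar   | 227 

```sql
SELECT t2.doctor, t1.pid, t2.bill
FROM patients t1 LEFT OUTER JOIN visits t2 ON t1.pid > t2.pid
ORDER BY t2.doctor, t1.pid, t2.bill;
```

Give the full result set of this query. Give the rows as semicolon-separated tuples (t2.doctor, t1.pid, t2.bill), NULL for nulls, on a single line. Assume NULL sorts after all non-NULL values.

(Nora, 9, 207); (Omar, 8, 227); (Omar, 8, 227); (Omar, 9, 227); (Zane, 9, 252); (NULL, 3, NULL); (NULL, 3, NULL); (NULL, 3, NULL)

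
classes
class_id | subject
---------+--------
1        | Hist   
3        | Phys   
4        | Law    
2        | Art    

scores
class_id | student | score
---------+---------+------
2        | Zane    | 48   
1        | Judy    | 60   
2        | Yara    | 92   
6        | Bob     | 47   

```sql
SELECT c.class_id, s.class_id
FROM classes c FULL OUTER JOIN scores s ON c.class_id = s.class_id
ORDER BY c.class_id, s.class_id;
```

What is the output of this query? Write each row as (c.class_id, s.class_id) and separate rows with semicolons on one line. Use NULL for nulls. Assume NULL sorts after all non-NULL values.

FULL OUTER JOIN keeps every row from both sides; unmatched rows get NULL for the other side's columns.
Matching on c.class_id = s.class_id.
Matched pairs: 3; unmatched c rows kept: 2; unmatched s rows kept: 1.

(1, 1); (2, 2); (2, 2); (3, NULL); (4, NULL); (NULL, 6)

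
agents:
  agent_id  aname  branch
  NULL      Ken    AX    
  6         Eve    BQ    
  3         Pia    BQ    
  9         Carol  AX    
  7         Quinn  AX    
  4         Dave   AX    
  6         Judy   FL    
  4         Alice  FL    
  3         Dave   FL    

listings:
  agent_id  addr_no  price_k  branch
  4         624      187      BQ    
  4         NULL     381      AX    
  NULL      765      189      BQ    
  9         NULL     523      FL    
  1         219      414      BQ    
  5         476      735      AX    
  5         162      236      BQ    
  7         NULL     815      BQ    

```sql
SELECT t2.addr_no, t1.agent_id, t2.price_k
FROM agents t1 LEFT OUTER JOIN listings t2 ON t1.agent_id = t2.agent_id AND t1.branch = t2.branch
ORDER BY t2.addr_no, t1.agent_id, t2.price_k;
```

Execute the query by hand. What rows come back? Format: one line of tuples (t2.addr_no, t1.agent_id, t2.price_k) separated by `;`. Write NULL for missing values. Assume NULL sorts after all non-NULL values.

LEFT JOIN keeps every row from `agents`; unmatched rows get NULL for `listings`'s columns.
Matching on t1.agent_id = t2.agent_id AND t1.branch = t2.branch. A NULL in a compared column never satisfies the condition.
- t1[0] agent_id=NULL, branch=AX → no match; kept with NULLs on the t2 side.
- t1[1] agent_id=6, branch=BQ → no match; kept with NULLs on the t2 side.
- t1[2] agent_id=3, branch=BQ → no match; kept with NULLs on the t2 side.
- t1[3] agent_id=9, branch=AX → no match; kept with NULLs on the t2 side.
- t1[4] agent_id=7, branch=AX → no match; kept with NULLs on the t2 side.
- t1[5] agent_id=4, branch=AX → 1 match(es) in t2 → 1 row(s).
- t1[6] agent_id=6, branch=FL → no match; kept with NULLs on the t2 side.
- t1[7] agent_id=4, branch=FL → no match; kept with NULLs on the t2 side.
- t1[8] agent_id=3, branch=FL → no match; kept with NULLs on the t2 side.
After projecting and ordering:
t2.addr_no | t1.agent_id | t2.price_k
NULL | 3 | NULL
NULL | 3 | NULL
NULL | 4 | 381
NULL | 4 | NULL
NULL | 6 | NULL
NULL | 6 | NULL
NULL | 7 | NULL
NULL | 9 | NULL
NULL | NULL | NULL

(NULL, 3, NULL); (NULL, 3, NULL); (NULL, 4, 381); (NULL, 4, NULL); (NULL, 6, NULL); (NULL, 6, NULL); (NULL, 7, NULL); (NULL, 9, NULL); (NULL, NULL, NULL)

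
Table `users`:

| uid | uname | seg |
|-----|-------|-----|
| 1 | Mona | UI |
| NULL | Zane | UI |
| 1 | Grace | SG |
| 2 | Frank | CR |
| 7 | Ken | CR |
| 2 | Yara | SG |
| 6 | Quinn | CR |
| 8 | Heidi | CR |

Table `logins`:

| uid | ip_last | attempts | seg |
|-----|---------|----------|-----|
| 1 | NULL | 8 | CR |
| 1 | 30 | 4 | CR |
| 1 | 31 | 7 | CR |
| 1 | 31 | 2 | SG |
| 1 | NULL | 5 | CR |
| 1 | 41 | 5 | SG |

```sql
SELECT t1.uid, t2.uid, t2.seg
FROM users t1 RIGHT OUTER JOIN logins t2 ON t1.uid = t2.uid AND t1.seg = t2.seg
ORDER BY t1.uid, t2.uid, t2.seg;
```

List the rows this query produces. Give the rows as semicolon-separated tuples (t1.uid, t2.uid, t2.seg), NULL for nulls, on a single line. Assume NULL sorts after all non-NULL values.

RIGHT JOIN keeps every row from `logins`; unmatched rows get NULL for `users`'s columns.
Matching on t1.uid = t2.uid AND t1.seg = t2.seg. A NULL in a compared column never satisfies the condition.
- t1 (uid=1, seg=UI) has no partner in t2.
- t1 (uid=NULL, seg=UI) has no partner in t2.
- t1 (uid=1, seg=SG) pairs with 2 row(s) of t2.
- t1 (uid=2, seg=CR) has no partner in t2.
- t1 (uid=7, seg=CR) has no partner in t2.
- t1 (uid=2, seg=SG) has no partner in t2.
- t1 (uid=6, seg=CR) has no partner in t2.
- t1 (uid=8, seg=CR) has no partner in t2.
- plus 4 unmatched t2 row(s), each kept with NULL t1 columns.
After projecting and ordering:
t1.uid | t2.uid | t2.seg
1 | 1 | SG
1 | 1 | SG
NULL | 1 | CR
NULL | 1 | CR
NULL | 1 | CR
NULL | 1 | CR

(1, 1, SG); (1, 1, SG); (NULL, 1, CR); (NULL, 1, CR); (NULL, 1, CR); (NULL, 1, CR)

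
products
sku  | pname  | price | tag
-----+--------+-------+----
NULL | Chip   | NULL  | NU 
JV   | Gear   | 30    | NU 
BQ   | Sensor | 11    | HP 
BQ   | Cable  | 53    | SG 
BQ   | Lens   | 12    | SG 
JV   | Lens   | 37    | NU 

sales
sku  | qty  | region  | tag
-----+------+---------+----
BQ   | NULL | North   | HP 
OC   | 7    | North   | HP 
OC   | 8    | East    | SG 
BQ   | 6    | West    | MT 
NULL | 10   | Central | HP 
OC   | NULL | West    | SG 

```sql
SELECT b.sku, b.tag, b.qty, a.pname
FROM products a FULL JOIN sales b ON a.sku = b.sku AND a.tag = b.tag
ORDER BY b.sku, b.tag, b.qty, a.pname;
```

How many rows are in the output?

11

FULL OUTER JOIN keeps every row from both sides; unmatched rows get NULL for the other side's columns.
Matching on a.sku = b.sku AND a.tag = b.tag. A NULL in a compared column never satisfies the condition.
Matched pairs: 1; unmatched a rows kept: 5; unmatched b rows kept: 5.
Total: 1 matched + 10 padded = 11 rows.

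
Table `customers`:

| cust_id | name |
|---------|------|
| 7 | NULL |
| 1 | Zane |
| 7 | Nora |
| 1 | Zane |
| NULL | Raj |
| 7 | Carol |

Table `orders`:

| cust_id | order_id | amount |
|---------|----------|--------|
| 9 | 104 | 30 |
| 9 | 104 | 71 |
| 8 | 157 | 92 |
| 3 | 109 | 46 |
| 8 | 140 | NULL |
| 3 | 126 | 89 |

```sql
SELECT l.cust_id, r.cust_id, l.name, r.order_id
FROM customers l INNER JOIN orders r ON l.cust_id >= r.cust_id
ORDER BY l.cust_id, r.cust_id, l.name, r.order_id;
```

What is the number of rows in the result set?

6

INNER JOIN keeps only pairs where the ON condition holds.
Matching on l.cust_id >= r.cust_id. A NULL in a compared column never satisfies the condition.
- l (cust_id=7) pairs with 2 row(s) of r.
- l (cust_id=1) has no partner → excluded.
- l (cust_id=7) pairs with 2 row(s) of r.
- l (cust_id=1) has no partner → excluded.
- l (cust_id=NULL) has no partner → excluded.
- l (cust_id=7) pairs with 2 row(s) of r.
Total: 6 rows.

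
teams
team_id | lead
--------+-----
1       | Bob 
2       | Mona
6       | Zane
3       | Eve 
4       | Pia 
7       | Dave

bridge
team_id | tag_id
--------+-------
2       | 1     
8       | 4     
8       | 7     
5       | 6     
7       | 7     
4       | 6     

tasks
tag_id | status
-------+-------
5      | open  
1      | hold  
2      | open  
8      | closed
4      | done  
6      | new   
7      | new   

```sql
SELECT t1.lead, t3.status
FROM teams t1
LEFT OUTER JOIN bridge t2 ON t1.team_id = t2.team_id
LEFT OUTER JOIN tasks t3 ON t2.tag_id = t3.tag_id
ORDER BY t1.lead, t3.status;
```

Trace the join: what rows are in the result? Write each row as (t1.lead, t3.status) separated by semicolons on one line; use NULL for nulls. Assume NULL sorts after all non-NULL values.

(Bob, NULL); (Dave, new); (Eve, NULL); (Mona, hold); (Pia, new); (Zane, NULL)

Evaluate left to right. First `teams t1 LEFT JOIN bridge t2` on team_id: 6 row(s).
Then LEFT JOIN `tasks t3` on tag_id: each of those 6 rows is kept; rows whose t2.tag_id has no match in t3 get NULL for t3's columns.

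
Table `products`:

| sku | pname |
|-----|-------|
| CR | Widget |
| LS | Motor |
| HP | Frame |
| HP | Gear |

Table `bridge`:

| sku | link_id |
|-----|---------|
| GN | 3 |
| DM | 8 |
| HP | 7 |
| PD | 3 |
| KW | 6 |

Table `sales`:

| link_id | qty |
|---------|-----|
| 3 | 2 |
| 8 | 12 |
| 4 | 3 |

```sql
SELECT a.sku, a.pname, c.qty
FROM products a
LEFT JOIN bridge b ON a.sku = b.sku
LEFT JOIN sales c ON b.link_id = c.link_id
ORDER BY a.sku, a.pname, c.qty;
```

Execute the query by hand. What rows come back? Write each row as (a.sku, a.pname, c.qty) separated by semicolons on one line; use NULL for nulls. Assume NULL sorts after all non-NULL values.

Evaluate left to right. First `products a LEFT JOIN bridge b` on sku: 4 row(s).
Then LEFT JOIN `sales c` on link_id: each of those 4 rows is kept; rows whose b.link_id has no match in c get NULL for c's columns.

(CR, Widget, NULL); (HP, Frame, NULL); (HP, Gear, NULL); (LS, Motor, NULL)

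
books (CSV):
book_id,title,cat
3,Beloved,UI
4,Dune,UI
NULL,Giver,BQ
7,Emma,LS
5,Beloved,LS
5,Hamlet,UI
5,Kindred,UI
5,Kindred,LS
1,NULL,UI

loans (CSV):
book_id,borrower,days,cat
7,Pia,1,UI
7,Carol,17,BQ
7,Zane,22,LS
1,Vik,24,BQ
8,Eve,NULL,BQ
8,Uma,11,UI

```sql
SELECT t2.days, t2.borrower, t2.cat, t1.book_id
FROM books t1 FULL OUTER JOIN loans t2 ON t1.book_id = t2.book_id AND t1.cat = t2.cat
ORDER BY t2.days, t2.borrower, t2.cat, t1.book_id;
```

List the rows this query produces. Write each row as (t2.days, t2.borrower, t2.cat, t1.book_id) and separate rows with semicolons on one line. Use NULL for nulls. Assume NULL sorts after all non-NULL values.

FULL OUTER JOIN keeps every row from both sides; unmatched rows get NULL for the other side's columns.
Matching on t1.book_id = t2.book_id AND t1.cat = t2.cat. A NULL in a compared column never satisfies the condition.
- t1 row (book_id=3, cat=UI): no match → kept, t2 columns NULL.
- t1 row (book_id=4, cat=UI): no match → kept, t2 columns NULL.
- t1 row (book_id=NULL, cat=BQ): no match → kept, t2 columns NULL.
- t1 row (book_id=7, cat=LS): matches 1 t2 row(s) → 1 output row(s).
- t1 row (book_id=5, cat=LS): no match → kept, t2 columns NULL.
- t1 row (book_id=5, cat=UI): no match → kept, t2 columns NULL.
- t1 row (book_id=5, cat=UI): no match → kept, t2 columns NULL.
- t1 row (book_id=5, cat=LS): no match → kept, t2 columns NULL.
- t1 row (book_id=1, cat=UI): no match → kept, t2 columns NULL.
- plus 5 unmatched t2 row(s), each kept with NULL t1 columns.

(1, Pia, UI, NULL); (11, Uma, UI, NULL); (17, Carol, BQ, NULL); (22, Zane, LS, 7); (24, Vik, BQ, NULL); (NULL, Eve, BQ, NULL); (NULL, NULL, NULL, 1); (NULL, NULL, NULL, 3); (NULL, NULL, NULL, 4); (NULL, NULL, NULL, 5); (NULL, NULL, NULL, 5); (NULL, NULL, NULL, 5); (NULL, NULL, NULL, 5); (NULL, NULL, NULL, NULL)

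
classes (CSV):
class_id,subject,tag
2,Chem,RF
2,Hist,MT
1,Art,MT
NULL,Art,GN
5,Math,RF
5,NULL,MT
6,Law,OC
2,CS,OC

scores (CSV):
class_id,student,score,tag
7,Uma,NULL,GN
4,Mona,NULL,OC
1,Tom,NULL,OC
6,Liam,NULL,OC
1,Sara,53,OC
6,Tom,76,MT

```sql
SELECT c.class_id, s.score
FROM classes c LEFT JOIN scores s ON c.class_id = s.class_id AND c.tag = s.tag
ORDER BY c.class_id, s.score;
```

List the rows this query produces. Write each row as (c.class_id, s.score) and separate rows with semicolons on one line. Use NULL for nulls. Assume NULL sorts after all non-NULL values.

(1, NULL); (2, NULL); (2, NULL); (2, NULL); (5, NULL); (5, NULL); (6, NULL); (NULL, NULL)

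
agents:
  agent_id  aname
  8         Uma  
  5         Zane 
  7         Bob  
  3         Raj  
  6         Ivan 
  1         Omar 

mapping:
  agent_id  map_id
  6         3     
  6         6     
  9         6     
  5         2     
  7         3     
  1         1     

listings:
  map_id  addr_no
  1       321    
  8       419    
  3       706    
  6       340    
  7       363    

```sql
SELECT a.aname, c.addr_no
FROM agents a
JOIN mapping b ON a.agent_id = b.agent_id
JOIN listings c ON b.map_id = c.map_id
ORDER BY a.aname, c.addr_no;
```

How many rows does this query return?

Joins associate left-to-right: agents INNER JOIN mapping on agent_id gives 5 intermediate row(s).
Then INNER JOIN `listings c` on map_id: keep only rows whose b.map_id appears in c.
Result: 4 row(s).

4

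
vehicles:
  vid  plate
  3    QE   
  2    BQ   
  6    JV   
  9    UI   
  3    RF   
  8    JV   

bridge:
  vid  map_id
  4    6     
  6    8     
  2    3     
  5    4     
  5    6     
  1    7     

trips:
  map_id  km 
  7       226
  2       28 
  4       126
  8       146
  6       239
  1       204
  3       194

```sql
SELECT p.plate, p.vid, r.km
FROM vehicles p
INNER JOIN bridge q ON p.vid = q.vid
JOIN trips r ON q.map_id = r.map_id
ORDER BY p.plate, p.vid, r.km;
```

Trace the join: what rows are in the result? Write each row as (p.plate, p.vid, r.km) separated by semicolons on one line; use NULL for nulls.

Step 1 — p INNER JOIN q on vid → 2 row(s).
Then INNER JOIN `trips r` on map_id: keep only rows whose q.map_id appears in r.

(BQ, 2, 194); (JV, 6, 146)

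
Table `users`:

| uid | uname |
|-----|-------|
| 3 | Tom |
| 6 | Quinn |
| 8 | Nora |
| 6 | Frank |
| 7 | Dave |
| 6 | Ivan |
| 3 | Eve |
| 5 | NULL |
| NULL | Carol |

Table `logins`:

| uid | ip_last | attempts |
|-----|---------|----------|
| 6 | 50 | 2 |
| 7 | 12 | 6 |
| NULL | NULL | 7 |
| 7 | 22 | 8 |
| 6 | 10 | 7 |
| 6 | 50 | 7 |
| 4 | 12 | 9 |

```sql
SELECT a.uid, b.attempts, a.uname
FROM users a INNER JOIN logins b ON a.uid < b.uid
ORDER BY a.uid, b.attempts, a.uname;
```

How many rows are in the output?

INNER JOIN keeps only pairs where the ON condition holds.
Matching on a.uid < b.uid. A NULL in a compared column never satisfies the condition.
Matched pairs: 23.
Total: 23 rows.

23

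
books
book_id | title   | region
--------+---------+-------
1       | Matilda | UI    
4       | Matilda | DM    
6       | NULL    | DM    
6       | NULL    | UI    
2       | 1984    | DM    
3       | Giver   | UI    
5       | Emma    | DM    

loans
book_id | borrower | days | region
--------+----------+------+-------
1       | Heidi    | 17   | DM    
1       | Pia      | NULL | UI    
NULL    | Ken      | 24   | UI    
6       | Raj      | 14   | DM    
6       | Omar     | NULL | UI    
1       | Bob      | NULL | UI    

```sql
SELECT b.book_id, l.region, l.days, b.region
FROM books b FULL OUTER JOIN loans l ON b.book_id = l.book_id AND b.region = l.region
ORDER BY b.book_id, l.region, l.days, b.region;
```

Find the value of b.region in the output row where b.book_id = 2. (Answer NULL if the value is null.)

DM

FULL OUTER JOIN keeps every row from both sides; unmatched rows get NULL for the other side's columns.
Matching on b.book_id = l.book_id AND b.region = l.region. A NULL in a compared column never satisfies the condition.
Matched pairs: 4; unmatched b rows kept: 4; unmatched l rows kept: 2.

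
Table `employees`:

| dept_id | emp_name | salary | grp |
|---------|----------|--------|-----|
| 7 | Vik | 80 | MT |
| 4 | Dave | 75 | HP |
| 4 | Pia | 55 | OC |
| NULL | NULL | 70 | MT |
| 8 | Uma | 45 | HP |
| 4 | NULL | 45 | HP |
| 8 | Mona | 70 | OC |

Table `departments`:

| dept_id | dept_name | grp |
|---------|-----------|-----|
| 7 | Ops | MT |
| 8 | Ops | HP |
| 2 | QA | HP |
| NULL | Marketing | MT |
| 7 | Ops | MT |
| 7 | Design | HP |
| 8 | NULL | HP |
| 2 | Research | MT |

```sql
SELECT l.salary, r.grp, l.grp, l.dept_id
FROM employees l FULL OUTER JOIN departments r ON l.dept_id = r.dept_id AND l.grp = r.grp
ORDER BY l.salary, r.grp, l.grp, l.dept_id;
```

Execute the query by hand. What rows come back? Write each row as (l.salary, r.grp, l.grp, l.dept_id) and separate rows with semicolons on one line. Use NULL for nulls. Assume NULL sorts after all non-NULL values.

(45, HP, HP, 8); (45, HP, HP, 8); (45, NULL, HP, 4); (55, NULL, OC, 4); (70, NULL, MT, NULL); (70, NULL, OC, 8); (75, NULL, HP, 4); (80, MT, MT, 7); (80, MT, MT, 7); (NULL, HP, NULL, NULL); (NULL, HP, NULL, NULL); (NULL, MT, NULL, NULL); (NULL, MT, NULL, NULL)

FULL OUTER JOIN keeps every row from both sides; unmatched rows get NULL for the other side's columns.
Matching on l.dept_id = r.dept_id AND l.grp = r.grp. A NULL in a compared column never satisfies the condition.
- l (dept_id=7, grp=MT) pairs with 2 row(s) of r.
- l (dept_id=4, grp=HP) has no partner → padded with NULL.
- l (dept_id=4, grp=OC) has no partner → padded with NULL.
- l (dept_id=NULL, grp=MT) has no partner → padded with NULL.
- l (dept_id=8, grp=HP) pairs with 2 row(s) of r.
- l (dept_id=4, grp=HP) has no partner → padded with NULL.
- l (dept_id=8, grp=OC) has no partner → padded with NULL.
- 4 r row(s) had no l match → kept, l columns NULL.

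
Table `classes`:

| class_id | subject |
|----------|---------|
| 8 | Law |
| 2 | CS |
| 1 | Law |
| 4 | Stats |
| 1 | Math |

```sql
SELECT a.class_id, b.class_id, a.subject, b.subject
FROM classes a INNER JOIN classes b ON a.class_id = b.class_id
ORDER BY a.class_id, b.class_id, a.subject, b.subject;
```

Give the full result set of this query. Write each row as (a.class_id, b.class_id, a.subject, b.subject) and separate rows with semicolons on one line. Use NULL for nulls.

(1, 1, Law, Law); (1, 1, Law, Math); (1, 1, Math, Law); (1, 1, Math, Math); (2, 2, CS, CS); (4, 4, Stats, Stats); (8, 8, Law, Law)

INNER JOIN keeps only pairs where the ON condition holds.
Matching on a.class_id = b.class_id.
Matched pairs: 7.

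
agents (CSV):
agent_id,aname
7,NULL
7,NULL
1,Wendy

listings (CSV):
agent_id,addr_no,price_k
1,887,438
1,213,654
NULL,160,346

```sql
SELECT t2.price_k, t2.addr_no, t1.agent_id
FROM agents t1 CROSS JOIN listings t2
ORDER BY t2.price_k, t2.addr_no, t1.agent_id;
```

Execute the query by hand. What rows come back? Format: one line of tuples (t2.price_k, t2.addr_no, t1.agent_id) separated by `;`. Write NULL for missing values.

(346, 160, 1); (346, 160, 7); (346, 160, 7); (438, 887, 1); (438, 887, 7); (438, 887, 7); (654, 213, 1); (654, 213, 7); (654, 213, 7)

CROSS JOIN pairs every row of `agents` with every row of `listings`: 3 × 3 = 9 rows.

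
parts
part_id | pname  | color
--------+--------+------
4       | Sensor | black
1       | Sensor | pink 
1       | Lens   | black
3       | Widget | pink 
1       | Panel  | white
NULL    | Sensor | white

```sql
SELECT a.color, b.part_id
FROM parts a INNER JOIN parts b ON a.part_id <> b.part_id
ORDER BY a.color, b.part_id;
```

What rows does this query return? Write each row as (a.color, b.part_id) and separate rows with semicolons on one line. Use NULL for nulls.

INNER JOIN keeps only pairs where the ON condition holds.
Matching on a.part_id <> b.part_id. A NULL in a compared column never satisfies the condition.
Matched pairs: 14.

(black, 1); (black, 1); (black, 1); (black, 3); (black, 3); (black, 4); (pink, 1); (pink, 1); (pink, 1); (pink, 3); (pink, 4); (pink, 4); (white, 3); (white, 4)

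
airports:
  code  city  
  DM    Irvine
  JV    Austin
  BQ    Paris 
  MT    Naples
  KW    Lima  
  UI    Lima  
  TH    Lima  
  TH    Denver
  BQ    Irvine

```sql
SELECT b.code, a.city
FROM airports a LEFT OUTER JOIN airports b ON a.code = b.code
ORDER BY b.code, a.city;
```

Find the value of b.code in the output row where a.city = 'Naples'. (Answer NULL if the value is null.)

MT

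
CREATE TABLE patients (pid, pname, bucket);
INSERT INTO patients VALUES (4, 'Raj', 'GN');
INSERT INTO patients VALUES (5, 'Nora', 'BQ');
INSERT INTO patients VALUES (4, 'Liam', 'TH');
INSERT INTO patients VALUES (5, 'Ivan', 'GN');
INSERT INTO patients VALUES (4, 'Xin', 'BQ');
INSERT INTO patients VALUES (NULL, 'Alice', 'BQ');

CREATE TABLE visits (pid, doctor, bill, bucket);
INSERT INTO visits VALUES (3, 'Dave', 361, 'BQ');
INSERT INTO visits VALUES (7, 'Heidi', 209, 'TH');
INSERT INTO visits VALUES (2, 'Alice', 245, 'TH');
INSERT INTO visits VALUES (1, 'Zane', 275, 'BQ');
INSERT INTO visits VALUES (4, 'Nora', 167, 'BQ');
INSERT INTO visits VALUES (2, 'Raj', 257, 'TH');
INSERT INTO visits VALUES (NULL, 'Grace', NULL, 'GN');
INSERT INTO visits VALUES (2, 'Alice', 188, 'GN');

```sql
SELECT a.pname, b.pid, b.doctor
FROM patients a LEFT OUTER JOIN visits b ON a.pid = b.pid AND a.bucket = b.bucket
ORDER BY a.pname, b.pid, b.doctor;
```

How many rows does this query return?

LEFT JOIN keeps every row from `patients`; unmatched rows get NULL for `visits`'s columns.
Matching on a.pid = b.pid AND a.bucket = b.bucket. A NULL in a compared column never satisfies the condition.
Matched pairs: 1; unmatched a rows kept: 5.
Total: 1 matched + 5 padded = 6 rows.

6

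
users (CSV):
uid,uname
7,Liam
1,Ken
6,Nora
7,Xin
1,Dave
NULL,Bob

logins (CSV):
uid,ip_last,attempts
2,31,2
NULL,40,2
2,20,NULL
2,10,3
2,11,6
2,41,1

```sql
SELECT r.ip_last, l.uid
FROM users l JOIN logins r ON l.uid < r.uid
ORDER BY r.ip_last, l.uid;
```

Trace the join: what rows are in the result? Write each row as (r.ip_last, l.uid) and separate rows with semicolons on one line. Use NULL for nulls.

(10, 1); (10, 1); (11, 1); (11, 1); (20, 1); (20, 1); (31, 1); (31, 1); (41, 1); (41, 1)

INNER JOIN keeps only pairs where the ON condition holds.
Matching on l.uid < r.uid. A NULL in a compared column never satisfies the condition.
- l (uid=7) has no partner → excluded.
- l (uid=1) pairs with 5 row(s) of r.
- l (uid=6) has no partner → excluded.
- l (uid=7) has no partner → excluded.
- l (uid=1) pairs with 5 row(s) of r.
- l (uid=NULL) has no partner → excluded.
After projecting and ordering:
r.ip_last | l.uid
10 | 1
10 | 1
11 | 1
11 | 1
20 | 1
20 | 1
31 | 1
31 | 1
41 | 1
41 | 1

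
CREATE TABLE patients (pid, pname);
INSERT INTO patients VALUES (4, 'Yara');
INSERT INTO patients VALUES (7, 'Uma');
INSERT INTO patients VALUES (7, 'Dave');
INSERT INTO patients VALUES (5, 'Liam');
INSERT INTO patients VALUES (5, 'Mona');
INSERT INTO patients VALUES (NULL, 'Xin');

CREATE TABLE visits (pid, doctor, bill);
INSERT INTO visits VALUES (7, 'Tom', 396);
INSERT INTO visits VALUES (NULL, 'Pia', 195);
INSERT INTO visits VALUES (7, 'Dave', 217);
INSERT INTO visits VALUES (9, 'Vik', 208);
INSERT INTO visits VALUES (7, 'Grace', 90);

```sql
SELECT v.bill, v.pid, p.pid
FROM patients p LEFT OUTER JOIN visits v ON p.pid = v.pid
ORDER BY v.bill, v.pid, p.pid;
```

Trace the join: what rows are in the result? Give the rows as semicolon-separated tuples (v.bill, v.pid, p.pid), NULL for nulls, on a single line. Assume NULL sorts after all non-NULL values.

(90, 7, 7); (90, 7, 7); (217, 7, 7); (217, 7, 7); (396, 7, 7); (396, 7, 7); (NULL, NULL, 4); (NULL, NULL, 5); (NULL, NULL, 5); (NULL, NULL, NULL)

LEFT JOIN keeps every row from `patients`; unmatched rows get NULL for `visits`'s columns.
Matching on p.pid = v.pid. A NULL in a compared column never satisfies the condition.
- p (pid=4) has no partner → padded with NULL.
- p (pid=7) pairs with 3 row(s) of v.
- p (pid=7) pairs with 3 row(s) of v.
- p (pid=5) has no partner → padded with NULL.
- p (pid=5) has no partner → padded with NULL.
- p (pid=NULL) has no partner → padded with NULL.
After projecting and ordering:
v.bill | v.pid | p.pid
90 | 7 | 7
90 | 7 | 7
217 | 7 | 7
217 | 7 | 7
396 | 7 | 7
396 | 7 | 7
NULL | NULL | 4
NULL | NULL | 5
NULL | NULL | 5
NULL | NULL | NULL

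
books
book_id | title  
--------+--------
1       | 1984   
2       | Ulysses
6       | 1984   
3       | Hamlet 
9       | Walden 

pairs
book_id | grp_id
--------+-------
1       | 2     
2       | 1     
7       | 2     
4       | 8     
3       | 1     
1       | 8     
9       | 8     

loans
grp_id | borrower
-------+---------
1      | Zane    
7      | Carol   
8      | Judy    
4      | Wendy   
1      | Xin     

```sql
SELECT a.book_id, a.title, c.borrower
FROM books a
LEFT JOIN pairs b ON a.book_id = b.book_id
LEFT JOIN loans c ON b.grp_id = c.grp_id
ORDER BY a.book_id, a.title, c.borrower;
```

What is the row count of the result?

8

Joins associate left-to-right: books LEFT JOIN pairs on book_id gives 6 intermediate row(s).
Then LEFT JOIN `loans c` on grp_id: each of those 6 rows is kept; rows whose b.grp_id has no match in c get NULL for c's columns.
Result: 8 row(s).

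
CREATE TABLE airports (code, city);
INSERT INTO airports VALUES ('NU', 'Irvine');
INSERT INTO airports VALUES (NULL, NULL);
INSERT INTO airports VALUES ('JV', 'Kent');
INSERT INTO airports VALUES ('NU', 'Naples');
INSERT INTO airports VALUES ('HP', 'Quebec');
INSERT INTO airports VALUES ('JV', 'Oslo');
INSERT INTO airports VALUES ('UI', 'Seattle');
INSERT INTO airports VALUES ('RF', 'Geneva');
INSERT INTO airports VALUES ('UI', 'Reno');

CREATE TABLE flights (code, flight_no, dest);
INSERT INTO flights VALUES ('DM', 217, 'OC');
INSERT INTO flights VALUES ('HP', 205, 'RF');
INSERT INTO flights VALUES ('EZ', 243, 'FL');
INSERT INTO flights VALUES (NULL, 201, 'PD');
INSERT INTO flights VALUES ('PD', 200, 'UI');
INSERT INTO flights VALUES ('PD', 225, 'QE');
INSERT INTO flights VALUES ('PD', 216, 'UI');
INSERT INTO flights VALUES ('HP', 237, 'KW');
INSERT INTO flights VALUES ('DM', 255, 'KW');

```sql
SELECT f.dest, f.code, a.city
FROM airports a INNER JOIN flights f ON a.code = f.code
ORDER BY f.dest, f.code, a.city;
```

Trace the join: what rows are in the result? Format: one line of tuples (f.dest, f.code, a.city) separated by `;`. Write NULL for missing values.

(KW, HP, Quebec); (RF, HP, Quebec)

INNER JOIN keeps only pairs where the ON condition holds.
Matching on a.code = f.code. A NULL in a compared column never satisfies the condition.
- a (code=NU) has no partner → excluded.
- a (code=NULL) has no partner → excluded.
- a (code=JV) has no partner → excluded.
- a (code=NU) has no partner → excluded.
- a (code=HP) pairs with 2 row(s) of f.
- a (code=JV) has no partner → excluded.
- a (code=UI) has no partner → excluded.
- a (code=RF) has no partner → excluded.
- a (code=UI) has no partner → excluded.
After projecting and ordering:
f.dest | f.code | a.city
KW | HP | Quebec
RF | HP | Quebec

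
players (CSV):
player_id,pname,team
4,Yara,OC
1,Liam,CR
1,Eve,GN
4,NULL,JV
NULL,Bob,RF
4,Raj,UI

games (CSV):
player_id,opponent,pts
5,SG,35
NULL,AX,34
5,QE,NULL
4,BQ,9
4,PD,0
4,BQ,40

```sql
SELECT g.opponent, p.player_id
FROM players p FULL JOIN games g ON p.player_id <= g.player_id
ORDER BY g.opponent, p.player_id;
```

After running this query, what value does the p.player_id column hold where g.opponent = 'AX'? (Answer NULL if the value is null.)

FULL OUTER JOIN keeps every row from both sides; unmatched rows get NULL for the other side's columns.
Matching on p.player_id <= g.player_id. A NULL in a compared column never satisfies the condition.
- p row (player_id=4): matches 5 g row(s) → 5 output row(s).
- p row (player_id=1): matches 5 g row(s) → 5 output row(s).
- p row (player_id=1): matches 5 g row(s) → 5 output row(s).
- p row (player_id=4): matches 5 g row(s) → 5 output row(s).
- p row (player_id=NULL): no match → kept, g columns NULL.
- p row (player_id=4): matches 5 g row(s) → 5 output row(s).
- 1 g row(s) had no p match → kept, p columns NULL.

NULL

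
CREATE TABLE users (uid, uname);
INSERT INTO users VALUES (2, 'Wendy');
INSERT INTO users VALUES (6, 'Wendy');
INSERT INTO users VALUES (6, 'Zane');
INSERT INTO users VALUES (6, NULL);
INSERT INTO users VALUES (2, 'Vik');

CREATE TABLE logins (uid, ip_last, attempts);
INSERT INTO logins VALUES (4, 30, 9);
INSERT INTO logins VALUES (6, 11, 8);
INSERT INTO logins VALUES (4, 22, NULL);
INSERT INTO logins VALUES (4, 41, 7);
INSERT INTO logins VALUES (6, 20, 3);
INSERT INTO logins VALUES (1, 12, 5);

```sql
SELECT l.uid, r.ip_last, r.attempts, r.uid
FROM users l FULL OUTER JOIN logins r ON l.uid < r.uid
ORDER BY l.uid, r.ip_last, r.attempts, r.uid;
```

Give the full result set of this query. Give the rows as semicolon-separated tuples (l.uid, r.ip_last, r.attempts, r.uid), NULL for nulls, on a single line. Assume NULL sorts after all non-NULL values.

(2, 11, 8, 6); (2, 11, 8, 6); (2, 20, 3, 6); (2, 20, 3, 6); (2, 22, NULL, 4); (2, 22, NULL, 4); (2, 30, 9, 4); (2, 30, 9, 4); (2, 41, 7, 4); (2, 41, 7, 4); (6, NULL, NULL, NULL); (6, NULL, NULL, NULL); (6, NULL, NULL, NULL); (NULL, 12, 5, 1)

FULL OUTER JOIN keeps every row from both sides; unmatched rows get NULL for the other side's columns.
Matching on l.uid < r.uid.
- l[0] uid=2 → 5 match(es) in r → 5 row(s).
- l[1] uid=6 → no match; kept with NULLs on the r side.
- l[2] uid=6 → no match; kept with NULLs on the r side.
- l[3] uid=6 → no match; kept with NULLs on the r side.
- l[4] uid=2 → 5 match(es) in r → 5 row(s).
- plus 1 unmatched r row(s), each kept with NULL l columns.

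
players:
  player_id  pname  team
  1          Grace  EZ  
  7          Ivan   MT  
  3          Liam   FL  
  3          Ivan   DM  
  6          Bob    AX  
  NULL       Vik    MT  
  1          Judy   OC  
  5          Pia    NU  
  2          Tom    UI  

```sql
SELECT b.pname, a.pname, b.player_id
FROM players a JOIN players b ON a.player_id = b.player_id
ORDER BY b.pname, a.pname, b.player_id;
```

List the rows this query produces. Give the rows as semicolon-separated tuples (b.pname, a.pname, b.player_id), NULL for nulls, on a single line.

(Bob, Bob, 6); (Grace, Grace, 1); (Grace, Judy, 1); (Ivan, Ivan, 3); (Ivan, Ivan, 7); (Ivan, Liam, 3); (Judy, Grace, 1); (Judy, Judy, 1); (Liam, Ivan, 3); (Liam, Liam, 3); (Pia, Pia, 5); (Tom, Tom, 2)

INNER JOIN keeps only pairs where the ON condition holds.
Matching on a.player_id = b.player_id. A NULL in a compared column never satisfies the condition.
- a[0] player_id=1 → 2 match(es) in b → 2 row(s).
- a[1] player_id=7 → 1 match(es) in b → 1 row(s).
- a[2] player_id=3 → 2 match(es) in b → 2 row(s).
- a[3] player_id=3 → 2 match(es) in b → 2 row(s).
- a[4] player_id=6 → 1 match(es) in b → 1 row(s).
- a[5] player_id=NULL → no match; dropped.
- a[6] player_id=1 → 2 match(es) in b → 2 row(s).
- a[7] player_id=5 → 1 match(es) in b → 1 row(s).
- a[8] player_id=2 → 1 match(es) in b → 1 row(s).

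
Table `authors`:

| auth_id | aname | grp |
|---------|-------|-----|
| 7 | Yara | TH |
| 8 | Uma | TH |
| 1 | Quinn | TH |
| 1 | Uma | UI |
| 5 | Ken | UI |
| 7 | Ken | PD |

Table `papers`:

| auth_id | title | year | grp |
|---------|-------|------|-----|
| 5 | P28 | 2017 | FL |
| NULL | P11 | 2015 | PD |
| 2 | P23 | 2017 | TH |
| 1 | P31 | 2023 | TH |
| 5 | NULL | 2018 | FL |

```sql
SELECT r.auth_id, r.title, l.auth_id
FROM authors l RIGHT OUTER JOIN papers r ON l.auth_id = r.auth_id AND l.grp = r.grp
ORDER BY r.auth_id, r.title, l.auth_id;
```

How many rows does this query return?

5

RIGHT JOIN keeps every row from `papers`; unmatched rows get NULL for `authors`'s columns.
Matching on l.auth_id = r.auth_id AND l.grp = r.grp. A NULL in a compared column never satisfies the condition.
Matched pairs: 1; unmatched r rows kept: 4.
Total: 1 matched + 4 padded = 5 rows.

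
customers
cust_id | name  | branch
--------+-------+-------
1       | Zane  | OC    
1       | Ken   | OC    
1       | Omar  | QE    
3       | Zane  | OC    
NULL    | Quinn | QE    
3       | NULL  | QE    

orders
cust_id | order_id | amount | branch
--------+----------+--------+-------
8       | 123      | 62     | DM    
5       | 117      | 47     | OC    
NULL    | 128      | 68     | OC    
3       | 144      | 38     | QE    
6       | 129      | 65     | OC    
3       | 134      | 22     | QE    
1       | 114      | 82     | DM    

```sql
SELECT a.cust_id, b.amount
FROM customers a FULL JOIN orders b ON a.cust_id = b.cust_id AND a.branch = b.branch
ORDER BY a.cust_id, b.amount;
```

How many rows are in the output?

FULL OUTER JOIN keeps every row from both sides; unmatched rows get NULL for the other side's columns.
Matching on a.cust_id = b.cust_id AND a.branch = b.branch. A NULL in a compared column never satisfies the condition.
Matched pairs: 2; unmatched a rows kept: 5; unmatched b rows kept: 5.
Total: 2 matched + 10 padded = 12 rows.

12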